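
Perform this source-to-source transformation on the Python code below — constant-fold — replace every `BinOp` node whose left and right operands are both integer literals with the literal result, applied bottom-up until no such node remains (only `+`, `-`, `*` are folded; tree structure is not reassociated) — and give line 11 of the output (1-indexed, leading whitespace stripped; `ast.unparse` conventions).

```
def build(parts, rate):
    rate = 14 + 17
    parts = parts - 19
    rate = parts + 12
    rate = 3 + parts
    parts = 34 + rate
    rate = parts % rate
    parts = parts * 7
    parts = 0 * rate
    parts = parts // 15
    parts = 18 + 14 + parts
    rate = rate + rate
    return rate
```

parts = 32 + parts

Transformed code:
def build(parts, rate):
    rate = 31
    parts = parts - 19
    rate = parts + 12
    rate = 3 + parts
    parts = 34 + rate
    rate = parts % rate
    parts = parts * 7
    parts = 0 * rate
    parts = parts // 15
    parts = 32 + parts
    rate = rate + rate
    return rate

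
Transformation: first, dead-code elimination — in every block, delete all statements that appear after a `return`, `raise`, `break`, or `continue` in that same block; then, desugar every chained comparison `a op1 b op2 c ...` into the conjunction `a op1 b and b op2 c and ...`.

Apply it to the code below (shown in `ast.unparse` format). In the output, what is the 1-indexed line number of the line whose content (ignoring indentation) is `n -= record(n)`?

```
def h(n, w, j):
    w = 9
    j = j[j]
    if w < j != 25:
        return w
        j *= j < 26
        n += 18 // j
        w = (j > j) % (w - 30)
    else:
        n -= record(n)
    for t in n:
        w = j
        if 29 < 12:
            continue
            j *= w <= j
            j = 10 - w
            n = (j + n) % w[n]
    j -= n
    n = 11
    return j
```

Transformed code:
def h(n, w, j):
    w = 9
    j = j[j]
    if w < j and j != 25:
        return w
    else:
        n -= record(n)
    for t in n:
        w = j
        if 29 < 12:
            continue
    j -= n
    n = 11
    return j

7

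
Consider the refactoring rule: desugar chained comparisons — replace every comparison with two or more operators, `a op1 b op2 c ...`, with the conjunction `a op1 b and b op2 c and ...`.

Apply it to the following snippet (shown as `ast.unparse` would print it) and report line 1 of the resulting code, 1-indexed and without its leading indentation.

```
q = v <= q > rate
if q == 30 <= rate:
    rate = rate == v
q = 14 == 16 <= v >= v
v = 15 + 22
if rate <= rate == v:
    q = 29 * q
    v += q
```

q = v <= q and q > rate

Transformed code:
q = v <= q and q > rate
if q == 30 and 30 <= rate:
    rate = rate == v
q = 14 == 16 and 16 <= v and (v >= v)
v = 15 + 22
if rate <= rate and rate == v:
    q = 29 * q
    v += q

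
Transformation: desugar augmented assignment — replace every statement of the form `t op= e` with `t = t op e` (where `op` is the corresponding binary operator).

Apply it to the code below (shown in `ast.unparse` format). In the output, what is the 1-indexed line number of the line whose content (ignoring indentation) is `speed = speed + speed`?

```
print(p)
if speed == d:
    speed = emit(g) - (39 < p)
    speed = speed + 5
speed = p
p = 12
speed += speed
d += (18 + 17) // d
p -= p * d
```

7

Transformed code:
print(p)
if speed == d:
    speed = emit(g) - (39 < p)
    speed = speed + 5
speed = p
p = 12
speed = speed + speed
d = d + (18 + 17) // d
p = p - p * d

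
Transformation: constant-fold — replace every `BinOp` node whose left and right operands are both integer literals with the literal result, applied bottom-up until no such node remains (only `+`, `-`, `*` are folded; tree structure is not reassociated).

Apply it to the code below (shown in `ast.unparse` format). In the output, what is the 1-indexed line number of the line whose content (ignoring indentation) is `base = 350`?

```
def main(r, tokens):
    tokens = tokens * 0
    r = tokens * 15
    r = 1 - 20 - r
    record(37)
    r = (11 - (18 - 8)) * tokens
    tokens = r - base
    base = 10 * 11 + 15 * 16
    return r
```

Transformed code:
def main(r, tokens):
    tokens = tokens * 0
    r = tokens * 15
    r = -19 - r
    record(37)
    r = 1 * tokens
    tokens = r - base
    base = 350
    return r

8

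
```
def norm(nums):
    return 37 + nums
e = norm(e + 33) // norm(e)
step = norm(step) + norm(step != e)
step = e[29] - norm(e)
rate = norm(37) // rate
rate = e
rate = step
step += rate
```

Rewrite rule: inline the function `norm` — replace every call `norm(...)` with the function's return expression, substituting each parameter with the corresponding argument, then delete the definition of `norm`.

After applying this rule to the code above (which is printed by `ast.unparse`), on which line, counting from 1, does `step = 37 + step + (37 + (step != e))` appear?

Transformed code:
e = (37 + (e + 33)) // (37 + e)
step = 37 + step + (37 + (step != e))
step = e[29] - (37 + e)
rate = (37 + 37) // rate
rate = e
rate = step
step += rate

2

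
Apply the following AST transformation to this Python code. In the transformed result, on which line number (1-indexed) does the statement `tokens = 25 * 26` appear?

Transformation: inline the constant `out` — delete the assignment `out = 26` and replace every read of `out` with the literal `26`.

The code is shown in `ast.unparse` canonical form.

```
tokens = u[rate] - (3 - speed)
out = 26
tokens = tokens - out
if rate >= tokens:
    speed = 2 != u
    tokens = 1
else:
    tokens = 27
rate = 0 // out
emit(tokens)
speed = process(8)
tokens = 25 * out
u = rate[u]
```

11

Transformed code:
tokens = u[rate] - (3 - speed)
tokens = tokens - 26
if rate >= tokens:
    speed = 2 != u
    tokens = 1
else:
    tokens = 27
rate = 0 // 26
emit(tokens)
speed = process(8)
tokens = 25 * 26
u = rate[u]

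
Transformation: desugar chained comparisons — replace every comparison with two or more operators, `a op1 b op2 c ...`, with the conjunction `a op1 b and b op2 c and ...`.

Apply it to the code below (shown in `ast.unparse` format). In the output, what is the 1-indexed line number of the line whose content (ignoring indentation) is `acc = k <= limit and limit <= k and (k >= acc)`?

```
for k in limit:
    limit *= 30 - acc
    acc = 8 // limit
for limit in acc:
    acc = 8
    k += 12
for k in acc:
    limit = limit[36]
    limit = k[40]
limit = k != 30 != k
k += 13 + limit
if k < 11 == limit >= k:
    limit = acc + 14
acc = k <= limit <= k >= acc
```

14

Transformed code:
for k in limit:
    limit *= 30 - acc
    acc = 8 // limit
for limit in acc:
    acc = 8
    k += 12
for k in acc:
    limit = limit[36]
    limit = k[40]
limit = k != 30 and 30 != k
k += 13 + limit
if k < 11 and 11 == limit and (limit >= k):
    limit = acc + 14
acc = k <= limit and limit <= k and (k >= acc)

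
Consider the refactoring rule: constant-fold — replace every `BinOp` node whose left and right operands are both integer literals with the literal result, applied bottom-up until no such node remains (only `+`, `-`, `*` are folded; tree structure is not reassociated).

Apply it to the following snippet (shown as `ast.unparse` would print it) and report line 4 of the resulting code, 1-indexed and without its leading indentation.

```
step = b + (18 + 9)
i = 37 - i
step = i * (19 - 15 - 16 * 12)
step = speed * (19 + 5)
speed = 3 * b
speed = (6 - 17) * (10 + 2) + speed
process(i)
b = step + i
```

step = speed * 24

Transformed code:
step = b + 27
i = 37 - i
step = i * -188
step = speed * 24
speed = 3 * b
speed = -132 + speed
process(i)
b = step + i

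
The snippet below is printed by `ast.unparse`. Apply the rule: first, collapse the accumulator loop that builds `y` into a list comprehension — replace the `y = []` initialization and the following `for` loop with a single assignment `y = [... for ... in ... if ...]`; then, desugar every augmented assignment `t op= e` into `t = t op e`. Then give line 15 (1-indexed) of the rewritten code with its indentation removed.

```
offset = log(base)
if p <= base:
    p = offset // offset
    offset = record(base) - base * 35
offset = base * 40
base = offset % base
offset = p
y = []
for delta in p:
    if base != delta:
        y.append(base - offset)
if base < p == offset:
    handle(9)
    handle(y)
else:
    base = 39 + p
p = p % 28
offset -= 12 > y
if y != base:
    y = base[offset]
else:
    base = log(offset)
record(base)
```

Transformed code:
offset = log(base)
if p <= base:
    p = offset // offset
    offset = record(base) - base * 35
offset = base * 40
base = offset % base
offset = p
y = [base - offset for delta in p if base != delta]
if base < p == offset:
    handle(9)
    handle(y)
else:
    base = 39 + p
p = p % 28
offset = offset - (12 > y)
if y != base:
    y = base[offset]
else:
    base = log(offset)
record(base)

offset = offset - (12 > y)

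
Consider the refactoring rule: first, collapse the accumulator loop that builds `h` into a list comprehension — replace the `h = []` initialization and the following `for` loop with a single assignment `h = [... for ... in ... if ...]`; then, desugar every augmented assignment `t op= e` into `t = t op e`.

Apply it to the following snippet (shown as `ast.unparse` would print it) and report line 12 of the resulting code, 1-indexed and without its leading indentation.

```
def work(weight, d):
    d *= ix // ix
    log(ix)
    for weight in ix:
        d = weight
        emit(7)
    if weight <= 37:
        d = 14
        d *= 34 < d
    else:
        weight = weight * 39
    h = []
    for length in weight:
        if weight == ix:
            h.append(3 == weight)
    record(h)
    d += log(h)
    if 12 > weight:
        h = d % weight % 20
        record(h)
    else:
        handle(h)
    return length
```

Transformed code:
def work(weight, d):
    d = d * (ix // ix)
    log(ix)
    for weight in ix:
        d = weight
        emit(7)
    if weight <= 37:
        d = 14
        d = d * (34 < d)
    else:
        weight = weight * 39
    h = [3 == weight for length in weight if weight == ix]
    record(h)
    d = d + log(h)
    if 12 > weight:
        h = d % weight % 20
        record(h)
    else:
        handle(h)
    return length

h = [3 == weight for length in weight if weight == ix]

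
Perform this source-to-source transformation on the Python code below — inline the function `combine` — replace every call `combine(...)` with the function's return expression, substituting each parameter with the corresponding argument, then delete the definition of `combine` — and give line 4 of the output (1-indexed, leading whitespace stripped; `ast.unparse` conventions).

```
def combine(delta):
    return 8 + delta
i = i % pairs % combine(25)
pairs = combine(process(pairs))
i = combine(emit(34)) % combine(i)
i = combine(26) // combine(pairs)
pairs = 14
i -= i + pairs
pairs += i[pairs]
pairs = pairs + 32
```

Transformed code:
i = i % pairs % (8 + 25)
pairs = 8 + process(pairs)
i = (8 + emit(34)) % (8 + i)
i = (8 + 26) // (8 + pairs)
pairs = 14
i -= i + pairs
pairs += i[pairs]
pairs = pairs + 32

i = (8 + 26) // (8 + pairs)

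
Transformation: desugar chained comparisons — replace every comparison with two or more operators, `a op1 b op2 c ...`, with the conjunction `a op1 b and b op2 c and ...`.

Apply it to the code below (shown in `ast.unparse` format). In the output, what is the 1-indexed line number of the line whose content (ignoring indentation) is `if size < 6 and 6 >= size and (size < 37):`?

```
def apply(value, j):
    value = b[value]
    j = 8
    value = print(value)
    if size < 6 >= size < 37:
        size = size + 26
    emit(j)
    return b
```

Transformed code:
def apply(value, j):
    value = b[value]
    j = 8
    value = print(value)
    if size < 6 and 6 >= size and (size < 37):
        size = size + 26
    emit(j)
    return b

5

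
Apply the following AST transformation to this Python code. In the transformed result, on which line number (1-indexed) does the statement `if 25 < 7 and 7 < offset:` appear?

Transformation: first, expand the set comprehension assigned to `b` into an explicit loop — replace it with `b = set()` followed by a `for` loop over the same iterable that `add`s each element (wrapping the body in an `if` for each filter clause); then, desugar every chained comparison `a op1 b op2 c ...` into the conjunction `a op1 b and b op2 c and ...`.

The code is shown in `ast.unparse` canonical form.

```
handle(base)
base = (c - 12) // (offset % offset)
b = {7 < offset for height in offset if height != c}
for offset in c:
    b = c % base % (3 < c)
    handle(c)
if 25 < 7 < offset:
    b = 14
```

Transformed code:
handle(base)
base = (c - 12) // (offset % offset)
b = set()
for height in offset:
    if height != c:
        b.add(7 < offset)
for offset in c:
    b = c % base % (3 < c)
    handle(c)
if 25 < 7 and 7 < offset:
    b = 14

10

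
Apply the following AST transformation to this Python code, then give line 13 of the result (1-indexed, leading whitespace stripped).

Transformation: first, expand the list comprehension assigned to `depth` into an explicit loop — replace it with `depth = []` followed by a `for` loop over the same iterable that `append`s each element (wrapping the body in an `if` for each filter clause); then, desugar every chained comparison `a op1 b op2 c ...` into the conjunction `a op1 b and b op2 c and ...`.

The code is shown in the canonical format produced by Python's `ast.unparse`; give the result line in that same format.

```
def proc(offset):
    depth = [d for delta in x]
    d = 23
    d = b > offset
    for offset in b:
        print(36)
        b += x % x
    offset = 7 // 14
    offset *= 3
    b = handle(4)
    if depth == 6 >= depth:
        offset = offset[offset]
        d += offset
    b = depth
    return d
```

if depth == 6 and 6 >= depth:

Transformed code:
def proc(offset):
    depth = []
    for delta in x:
        depth.append(d)
    d = 23
    d = b > offset
    for offset in b:
        print(36)
        b += x % x
    offset = 7 // 14
    offset *= 3
    b = handle(4)
    if depth == 6 and 6 >= depth:
        offset = offset[offset]
        d += offset
    b = depth
    return d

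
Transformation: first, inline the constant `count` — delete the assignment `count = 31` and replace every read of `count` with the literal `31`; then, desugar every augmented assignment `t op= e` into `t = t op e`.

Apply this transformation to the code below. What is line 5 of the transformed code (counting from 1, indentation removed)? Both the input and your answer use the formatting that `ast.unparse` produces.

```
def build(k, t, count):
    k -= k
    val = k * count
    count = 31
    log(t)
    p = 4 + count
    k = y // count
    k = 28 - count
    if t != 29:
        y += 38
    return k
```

p = 4 + 31

Transformed code:
def build(k, t, count):
    k = k - k
    val = k * 31
    log(t)
    p = 4 + 31
    k = y // 31
    k = 28 - 31
    if t != 29:
        y = y + 38
    return k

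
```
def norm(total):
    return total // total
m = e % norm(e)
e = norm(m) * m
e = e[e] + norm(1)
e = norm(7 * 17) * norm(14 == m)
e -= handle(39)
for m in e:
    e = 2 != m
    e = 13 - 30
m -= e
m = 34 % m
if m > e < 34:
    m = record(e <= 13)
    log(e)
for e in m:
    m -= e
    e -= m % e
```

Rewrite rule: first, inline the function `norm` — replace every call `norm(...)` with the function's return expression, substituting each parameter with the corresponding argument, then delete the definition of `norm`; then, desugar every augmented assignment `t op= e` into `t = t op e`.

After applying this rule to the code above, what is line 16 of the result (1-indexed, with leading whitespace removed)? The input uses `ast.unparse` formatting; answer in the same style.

e = e - m % e

Transformed code:
m = e % (e // e)
e = m // m * m
e = e[e] + 1 // 1
e = 7 * 17 // (7 * 17) * ((14 == m) // (14 == m))
e = e - handle(39)
for m in e:
    e = 2 != m
    e = 13 - 30
m = m - e
m = 34 % m
if m > e < 34:
    m = record(e <= 13)
    log(e)
for e in m:
    m = m - e
    e = e - m % e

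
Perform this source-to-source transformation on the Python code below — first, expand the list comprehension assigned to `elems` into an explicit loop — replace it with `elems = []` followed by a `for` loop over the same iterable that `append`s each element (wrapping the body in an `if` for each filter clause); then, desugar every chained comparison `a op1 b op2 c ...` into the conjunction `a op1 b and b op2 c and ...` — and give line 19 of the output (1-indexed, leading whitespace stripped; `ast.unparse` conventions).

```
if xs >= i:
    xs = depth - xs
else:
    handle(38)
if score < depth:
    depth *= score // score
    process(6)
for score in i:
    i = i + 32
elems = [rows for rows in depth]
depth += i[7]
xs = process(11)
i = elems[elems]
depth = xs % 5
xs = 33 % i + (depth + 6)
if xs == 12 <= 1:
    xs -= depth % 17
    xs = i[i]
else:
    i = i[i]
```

xs -= depth % 17

Transformed code:
if xs >= i:
    xs = depth - xs
else:
    handle(38)
if score < depth:
    depth *= score // score
    process(6)
for score in i:
    i = i + 32
elems = []
for rows in depth:
    elems.append(rows)
depth += i[7]
xs = process(11)
i = elems[elems]
depth = xs % 5
xs = 33 % i + (depth + 6)
if xs == 12 and 12 <= 1:
    xs -= depth % 17
    xs = i[i]
else:
    i = i[i]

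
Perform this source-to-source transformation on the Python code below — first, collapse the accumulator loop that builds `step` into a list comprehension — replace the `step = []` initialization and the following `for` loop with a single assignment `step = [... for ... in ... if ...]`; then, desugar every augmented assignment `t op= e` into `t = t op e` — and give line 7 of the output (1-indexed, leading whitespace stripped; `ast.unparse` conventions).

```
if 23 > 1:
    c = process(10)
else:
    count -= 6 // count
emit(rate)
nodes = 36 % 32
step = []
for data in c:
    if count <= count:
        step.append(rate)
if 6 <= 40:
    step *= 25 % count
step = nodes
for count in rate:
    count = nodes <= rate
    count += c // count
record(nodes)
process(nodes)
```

Transformed code:
if 23 > 1:
    c = process(10)
else:
    count = count - 6 // count
emit(rate)
nodes = 36 % 32
step = [rate for data in c if count <= count]
if 6 <= 40:
    step = step * (25 % count)
step = nodes
for count in rate:
    count = nodes <= rate
    count = count + c // count
record(nodes)
process(nodes)

step = [rate for data in c if count <= count]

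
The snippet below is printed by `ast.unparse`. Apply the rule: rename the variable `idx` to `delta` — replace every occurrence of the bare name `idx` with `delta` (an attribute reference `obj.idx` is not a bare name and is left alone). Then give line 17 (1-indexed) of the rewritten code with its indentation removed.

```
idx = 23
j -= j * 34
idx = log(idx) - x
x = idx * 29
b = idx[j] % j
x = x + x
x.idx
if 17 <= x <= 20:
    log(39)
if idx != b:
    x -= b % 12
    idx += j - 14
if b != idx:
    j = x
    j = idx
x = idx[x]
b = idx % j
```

Transformed code:
delta = 23
j -= j * 34
delta = log(delta) - x
x = delta * 29
b = delta[j] % j
x = x + x
x.idx
if 17 <= x <= 20:
    log(39)
if delta != b:
    x -= b % 12
    delta += j - 14
if b != delta:
    j = x
    j = delta
x = delta[x]
b = delta % j

b = delta % j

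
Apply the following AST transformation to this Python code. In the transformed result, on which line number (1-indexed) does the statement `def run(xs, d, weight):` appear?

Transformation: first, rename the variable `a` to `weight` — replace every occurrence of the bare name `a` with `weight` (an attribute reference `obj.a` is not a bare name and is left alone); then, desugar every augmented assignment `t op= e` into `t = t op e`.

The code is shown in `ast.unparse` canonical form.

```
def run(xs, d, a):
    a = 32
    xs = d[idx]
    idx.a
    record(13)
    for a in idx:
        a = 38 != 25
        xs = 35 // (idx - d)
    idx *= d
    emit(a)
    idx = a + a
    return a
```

1

Transformed code:
def run(xs, d, weight):
    weight = 32
    xs = d[idx]
    idx.a
    record(13)
    for weight in idx:
        weight = 38 != 25
        xs = 35 // (idx - d)
    idx = idx * d
    emit(weight)
    idx = weight + weight
    return weight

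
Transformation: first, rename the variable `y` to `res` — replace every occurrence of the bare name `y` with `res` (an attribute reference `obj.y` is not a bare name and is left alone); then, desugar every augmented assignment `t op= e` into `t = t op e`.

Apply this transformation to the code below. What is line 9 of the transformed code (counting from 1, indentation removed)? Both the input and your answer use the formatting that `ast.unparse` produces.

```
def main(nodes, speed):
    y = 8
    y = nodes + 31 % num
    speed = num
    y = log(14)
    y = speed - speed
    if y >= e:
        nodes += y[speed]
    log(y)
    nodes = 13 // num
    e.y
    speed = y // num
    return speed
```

Transformed code:
def main(nodes, speed):
    res = 8
    res = nodes + 31 % num
    speed = num
    res = log(14)
    res = speed - speed
    if res >= e:
        nodes = nodes + res[speed]
    log(res)
    nodes = 13 // num
    e.y
    speed = res // num
    return speed

log(res)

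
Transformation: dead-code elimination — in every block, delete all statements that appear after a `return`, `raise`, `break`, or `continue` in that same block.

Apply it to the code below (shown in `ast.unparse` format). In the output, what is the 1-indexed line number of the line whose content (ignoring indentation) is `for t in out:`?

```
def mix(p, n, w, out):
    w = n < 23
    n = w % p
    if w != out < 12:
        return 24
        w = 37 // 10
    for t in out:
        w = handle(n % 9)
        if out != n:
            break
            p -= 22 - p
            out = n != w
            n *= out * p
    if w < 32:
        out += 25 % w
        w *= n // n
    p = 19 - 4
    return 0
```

6

Transformed code:
def mix(p, n, w, out):
    w = n < 23
    n = w % p
    if w != out < 12:
        return 24
    for t in out:
        w = handle(n % 9)
        if out != n:
            break
    if w < 32:
        out += 25 % w
        w *= n // n
    p = 19 - 4
    return 0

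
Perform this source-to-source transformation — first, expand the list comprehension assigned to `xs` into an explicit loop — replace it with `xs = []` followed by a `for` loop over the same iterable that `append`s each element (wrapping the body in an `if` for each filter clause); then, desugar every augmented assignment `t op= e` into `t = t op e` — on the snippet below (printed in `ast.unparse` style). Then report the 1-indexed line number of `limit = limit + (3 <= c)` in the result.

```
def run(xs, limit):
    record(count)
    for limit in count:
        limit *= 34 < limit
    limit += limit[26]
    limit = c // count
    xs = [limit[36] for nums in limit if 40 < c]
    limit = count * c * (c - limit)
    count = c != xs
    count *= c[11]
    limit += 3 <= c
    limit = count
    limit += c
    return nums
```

Transformed code:
def run(xs, limit):
    record(count)
    for limit in count:
        limit = limit * (34 < limit)
    limit = limit + limit[26]
    limit = c // count
    xs = []
    for nums in limit:
        if 40 < c:
            xs.append(limit[36])
    limit = count * c * (c - limit)
    count = c != xs
    count = count * c[11]
    limit = limit + (3 <= c)
    limit = count
    limit = limit + c
    return nums

14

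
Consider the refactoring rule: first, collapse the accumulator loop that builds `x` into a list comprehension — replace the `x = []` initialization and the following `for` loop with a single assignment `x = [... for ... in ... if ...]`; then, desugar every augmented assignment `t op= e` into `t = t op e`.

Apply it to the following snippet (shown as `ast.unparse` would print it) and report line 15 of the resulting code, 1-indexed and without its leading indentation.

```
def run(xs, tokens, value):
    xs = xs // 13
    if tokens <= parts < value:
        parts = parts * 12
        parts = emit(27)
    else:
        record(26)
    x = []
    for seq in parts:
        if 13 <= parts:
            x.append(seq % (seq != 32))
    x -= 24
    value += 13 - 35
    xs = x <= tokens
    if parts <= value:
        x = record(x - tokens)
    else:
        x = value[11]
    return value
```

Transformed code:
def run(xs, tokens, value):
    xs = xs // 13
    if tokens <= parts < value:
        parts = parts * 12
        parts = emit(27)
    else:
        record(26)
    x = [seq % (seq != 32) for seq in parts if 13 <= parts]
    x = x - 24
    value = value + (13 - 35)
    xs = x <= tokens
    if parts <= value:
        x = record(x - tokens)
    else:
        x = value[11]
    return value

x = value[11]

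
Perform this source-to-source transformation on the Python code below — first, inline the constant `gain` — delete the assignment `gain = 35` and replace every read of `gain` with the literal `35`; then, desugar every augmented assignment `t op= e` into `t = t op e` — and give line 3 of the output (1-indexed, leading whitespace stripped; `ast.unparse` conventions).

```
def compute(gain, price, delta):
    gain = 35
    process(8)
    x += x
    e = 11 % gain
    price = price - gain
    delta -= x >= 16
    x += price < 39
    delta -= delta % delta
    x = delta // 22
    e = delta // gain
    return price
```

x = x + x

Transformed code:
def compute(gain, price, delta):
    process(8)
    x = x + x
    e = 11 % 35
    price = price - 35
    delta = delta - (x >= 16)
    x = x + (price < 39)
    delta = delta - delta % delta
    x = delta // 22
    e = delta // 35
    return price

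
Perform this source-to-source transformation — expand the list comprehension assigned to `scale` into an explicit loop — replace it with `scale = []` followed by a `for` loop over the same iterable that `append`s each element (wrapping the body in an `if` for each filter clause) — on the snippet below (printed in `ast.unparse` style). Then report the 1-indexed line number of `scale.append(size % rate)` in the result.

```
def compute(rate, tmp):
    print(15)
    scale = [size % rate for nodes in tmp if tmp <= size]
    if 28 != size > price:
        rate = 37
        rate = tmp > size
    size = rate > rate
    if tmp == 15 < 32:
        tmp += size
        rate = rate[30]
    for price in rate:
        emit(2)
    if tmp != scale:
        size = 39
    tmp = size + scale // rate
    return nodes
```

Transformed code:
def compute(rate, tmp):
    print(15)
    scale = []
    for nodes in tmp:
        if tmp <= size:
            scale.append(size % rate)
    if 28 != size > price:
        rate = 37
        rate = tmp > size
    size = rate > rate
    if tmp == 15 < 32:
        tmp += size
        rate = rate[30]
    for price in rate:
        emit(2)
    if tmp != scale:
        size = 39
    tmp = size + scale // rate
    return nodes

6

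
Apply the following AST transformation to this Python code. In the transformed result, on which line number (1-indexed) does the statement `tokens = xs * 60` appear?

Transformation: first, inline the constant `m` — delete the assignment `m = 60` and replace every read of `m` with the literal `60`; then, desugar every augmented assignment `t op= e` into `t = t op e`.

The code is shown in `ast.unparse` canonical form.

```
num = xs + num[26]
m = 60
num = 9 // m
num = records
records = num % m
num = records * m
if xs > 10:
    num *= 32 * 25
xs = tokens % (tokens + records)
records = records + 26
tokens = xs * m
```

10

Transformed code:
num = xs + num[26]
num = 9 // 60
num = records
records = num % 60
num = records * 60
if xs > 10:
    num = num * (32 * 25)
xs = tokens % (tokens + records)
records = records + 26
tokens = xs * 60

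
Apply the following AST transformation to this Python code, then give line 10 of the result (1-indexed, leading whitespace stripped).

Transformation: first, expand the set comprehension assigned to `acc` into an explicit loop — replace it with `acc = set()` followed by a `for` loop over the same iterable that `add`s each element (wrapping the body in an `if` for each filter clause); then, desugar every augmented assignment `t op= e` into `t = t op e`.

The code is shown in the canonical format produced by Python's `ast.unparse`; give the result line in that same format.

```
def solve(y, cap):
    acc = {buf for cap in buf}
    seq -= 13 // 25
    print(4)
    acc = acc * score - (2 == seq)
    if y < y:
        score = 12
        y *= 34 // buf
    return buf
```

Transformed code:
def solve(y, cap):
    acc = set()
    for cap in buf:
        acc.add(buf)
    seq = seq - 13 // 25
    print(4)
    acc = acc * score - (2 == seq)
    if y < y:
        score = 12
        y = y * (34 // buf)
    return buf

y = y * (34 // buf)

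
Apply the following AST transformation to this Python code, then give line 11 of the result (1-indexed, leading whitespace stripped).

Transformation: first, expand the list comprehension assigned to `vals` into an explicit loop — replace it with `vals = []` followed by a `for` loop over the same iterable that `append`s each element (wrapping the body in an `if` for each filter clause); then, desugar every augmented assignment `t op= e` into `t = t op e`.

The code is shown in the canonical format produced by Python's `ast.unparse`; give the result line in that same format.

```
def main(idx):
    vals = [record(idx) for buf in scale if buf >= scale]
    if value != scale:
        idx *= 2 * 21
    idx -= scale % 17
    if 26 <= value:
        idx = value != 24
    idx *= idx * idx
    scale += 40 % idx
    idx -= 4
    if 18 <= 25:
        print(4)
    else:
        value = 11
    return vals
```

idx = idx * (idx * idx)

Transformed code:
def main(idx):
    vals = []
    for buf in scale:
        if buf >= scale:
            vals.append(record(idx))
    if value != scale:
        idx = idx * (2 * 21)
    idx = idx - scale % 17
    if 26 <= value:
        idx = value != 24
    idx = idx * (idx * idx)
    scale = scale + 40 % idx
    idx = idx - 4
    if 18 <= 25:
        print(4)
    else:
        value = 11
    return vals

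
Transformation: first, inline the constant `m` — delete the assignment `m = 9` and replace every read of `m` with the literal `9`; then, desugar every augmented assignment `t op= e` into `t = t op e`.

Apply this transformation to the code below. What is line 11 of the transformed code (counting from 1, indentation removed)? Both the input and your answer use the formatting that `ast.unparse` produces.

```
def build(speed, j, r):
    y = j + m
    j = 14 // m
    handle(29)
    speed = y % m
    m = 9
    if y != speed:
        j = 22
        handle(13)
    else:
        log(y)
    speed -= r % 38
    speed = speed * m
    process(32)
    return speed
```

Transformed code:
def build(speed, j, r):
    y = j + 9
    j = 14 // 9
    handle(29)
    speed = y % 9
    if y != speed:
        j = 22
        handle(13)
    else:
        log(y)
    speed = speed - r % 38
    speed = speed * 9
    process(32)
    return speed

speed = speed - r % 38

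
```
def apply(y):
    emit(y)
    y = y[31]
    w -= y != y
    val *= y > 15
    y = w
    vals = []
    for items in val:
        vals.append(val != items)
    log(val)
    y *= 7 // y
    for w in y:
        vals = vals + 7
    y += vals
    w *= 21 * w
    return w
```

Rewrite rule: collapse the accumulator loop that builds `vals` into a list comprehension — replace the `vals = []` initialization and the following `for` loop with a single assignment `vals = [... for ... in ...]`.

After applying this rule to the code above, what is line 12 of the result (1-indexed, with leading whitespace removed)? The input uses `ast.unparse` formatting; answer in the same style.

y += vals

Transformed code:
def apply(y):
    emit(y)
    y = y[31]
    w -= y != y
    val *= y > 15
    y = w
    vals = [val != items for items in val]
    log(val)
    y *= 7 // y
    for w in y:
        vals = vals + 7
    y += vals
    w *= 21 * w
    return w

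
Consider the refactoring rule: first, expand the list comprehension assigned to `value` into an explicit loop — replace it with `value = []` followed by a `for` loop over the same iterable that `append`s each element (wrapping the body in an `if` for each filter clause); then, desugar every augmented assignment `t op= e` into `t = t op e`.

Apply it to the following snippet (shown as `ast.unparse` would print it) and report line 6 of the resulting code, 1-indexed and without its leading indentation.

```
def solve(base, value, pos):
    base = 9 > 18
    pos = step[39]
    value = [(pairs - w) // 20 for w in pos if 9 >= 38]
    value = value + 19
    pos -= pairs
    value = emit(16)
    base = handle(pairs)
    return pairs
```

if 9 >= 38:

Transformed code:
def solve(base, value, pos):
    base = 9 > 18
    pos = step[39]
    value = []
    for w in pos:
        if 9 >= 38:
            value.append((pairs - w) // 20)
    value = value + 19
    pos = pos - pairs
    value = emit(16)
    base = handle(pairs)
    return pairs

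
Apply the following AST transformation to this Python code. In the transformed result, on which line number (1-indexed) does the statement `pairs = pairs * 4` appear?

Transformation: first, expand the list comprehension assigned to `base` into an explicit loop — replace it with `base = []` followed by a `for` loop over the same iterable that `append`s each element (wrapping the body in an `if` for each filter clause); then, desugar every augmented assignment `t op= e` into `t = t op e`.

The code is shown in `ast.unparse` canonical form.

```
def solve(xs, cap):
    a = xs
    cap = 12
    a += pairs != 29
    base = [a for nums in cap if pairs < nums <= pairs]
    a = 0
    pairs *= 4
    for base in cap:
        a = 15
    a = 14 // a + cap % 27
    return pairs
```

10

Transformed code:
def solve(xs, cap):
    a = xs
    cap = 12
    a = a + (pairs != 29)
    base = []
    for nums in cap:
        if pairs < nums <= pairs:
            base.append(a)
    a = 0
    pairs = pairs * 4
    for base in cap:
        a = 15
    a = 14 // a + cap % 27
    return pairs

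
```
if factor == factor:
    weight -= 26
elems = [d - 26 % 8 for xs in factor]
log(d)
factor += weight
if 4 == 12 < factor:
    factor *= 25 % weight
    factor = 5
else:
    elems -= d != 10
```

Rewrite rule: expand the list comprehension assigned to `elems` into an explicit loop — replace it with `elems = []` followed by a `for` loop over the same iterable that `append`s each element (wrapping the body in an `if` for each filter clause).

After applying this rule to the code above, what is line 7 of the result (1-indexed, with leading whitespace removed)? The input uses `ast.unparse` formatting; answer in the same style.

Transformed code:
if factor == factor:
    weight -= 26
elems = []
for xs in factor:
    elems.append(d - 26 % 8)
log(d)
factor += weight
if 4 == 12 < factor:
    factor *= 25 % weight
    factor = 5
else:
    elems -= d != 10

factor += weight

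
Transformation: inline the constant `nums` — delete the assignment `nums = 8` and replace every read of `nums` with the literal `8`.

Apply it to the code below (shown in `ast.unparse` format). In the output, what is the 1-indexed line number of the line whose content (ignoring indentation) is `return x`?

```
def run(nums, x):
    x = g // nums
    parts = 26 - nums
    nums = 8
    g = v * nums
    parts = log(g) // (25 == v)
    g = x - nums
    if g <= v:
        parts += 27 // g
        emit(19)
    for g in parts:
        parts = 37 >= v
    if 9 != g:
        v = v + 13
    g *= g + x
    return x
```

Transformed code:
def run(nums, x):
    x = g // 8
    parts = 26 - 8
    g = v * 8
    parts = log(g) // (25 == v)
    g = x - 8
    if g <= v:
        parts += 27 // g
        emit(19)
    for g in parts:
        parts = 37 >= v
    if 9 != g:
        v = v + 13
    g *= g + x
    return x

15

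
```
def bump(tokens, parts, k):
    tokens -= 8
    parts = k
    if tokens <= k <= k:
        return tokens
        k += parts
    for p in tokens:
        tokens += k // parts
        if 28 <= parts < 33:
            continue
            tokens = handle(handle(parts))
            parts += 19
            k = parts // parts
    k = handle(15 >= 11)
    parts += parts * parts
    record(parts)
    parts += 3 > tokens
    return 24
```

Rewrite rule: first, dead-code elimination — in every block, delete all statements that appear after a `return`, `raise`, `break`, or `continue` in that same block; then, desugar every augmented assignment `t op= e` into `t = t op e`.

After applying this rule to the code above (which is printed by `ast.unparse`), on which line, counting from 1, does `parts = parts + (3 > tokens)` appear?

13

Transformed code:
def bump(tokens, parts, k):
    tokens = tokens - 8
    parts = k
    if tokens <= k <= k:
        return tokens
    for p in tokens:
        tokens = tokens + k // parts
        if 28 <= parts < 33:
            continue
    k = handle(15 >= 11)
    parts = parts + parts * parts
    record(parts)
    parts = parts + (3 > tokens)
    return 24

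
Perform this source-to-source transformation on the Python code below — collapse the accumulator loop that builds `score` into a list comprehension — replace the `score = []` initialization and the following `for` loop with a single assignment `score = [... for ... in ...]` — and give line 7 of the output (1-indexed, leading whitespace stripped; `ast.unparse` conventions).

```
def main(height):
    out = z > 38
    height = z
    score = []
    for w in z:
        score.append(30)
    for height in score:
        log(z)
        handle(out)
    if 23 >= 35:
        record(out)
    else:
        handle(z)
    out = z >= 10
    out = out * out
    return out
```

Transformed code:
def main(height):
    out = z > 38
    height = z
    score = [30 for w in z]
    for height in score:
        log(z)
        handle(out)
    if 23 >= 35:
        record(out)
    else:
        handle(z)
    out = z >= 10
    out = out * out
    return out

handle(out)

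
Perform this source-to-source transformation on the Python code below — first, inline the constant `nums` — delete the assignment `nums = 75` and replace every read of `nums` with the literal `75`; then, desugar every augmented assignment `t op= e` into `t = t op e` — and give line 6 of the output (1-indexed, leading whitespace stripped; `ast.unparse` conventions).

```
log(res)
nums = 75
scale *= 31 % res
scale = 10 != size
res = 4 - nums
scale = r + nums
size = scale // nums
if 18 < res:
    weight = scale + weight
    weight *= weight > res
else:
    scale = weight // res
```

size = scale // 75

Transformed code:
log(res)
scale = scale * (31 % res)
scale = 10 != size
res = 4 - 75
scale = r + 75
size = scale // 75
if 18 < res:
    weight = scale + weight
    weight = weight * (weight > res)
else:
    scale = weight // res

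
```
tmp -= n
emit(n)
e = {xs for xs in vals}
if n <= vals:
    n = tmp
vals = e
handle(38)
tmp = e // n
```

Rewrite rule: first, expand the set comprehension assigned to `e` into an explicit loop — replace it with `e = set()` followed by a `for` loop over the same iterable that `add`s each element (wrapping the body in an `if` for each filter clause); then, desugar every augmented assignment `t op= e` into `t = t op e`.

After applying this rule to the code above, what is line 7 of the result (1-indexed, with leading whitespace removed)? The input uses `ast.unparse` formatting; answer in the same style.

n = tmp

Transformed code:
tmp = tmp - n
emit(n)
e = set()
for xs in vals:
    e.add(xs)
if n <= vals:
    n = tmp
vals = e
handle(38)
tmp = e // n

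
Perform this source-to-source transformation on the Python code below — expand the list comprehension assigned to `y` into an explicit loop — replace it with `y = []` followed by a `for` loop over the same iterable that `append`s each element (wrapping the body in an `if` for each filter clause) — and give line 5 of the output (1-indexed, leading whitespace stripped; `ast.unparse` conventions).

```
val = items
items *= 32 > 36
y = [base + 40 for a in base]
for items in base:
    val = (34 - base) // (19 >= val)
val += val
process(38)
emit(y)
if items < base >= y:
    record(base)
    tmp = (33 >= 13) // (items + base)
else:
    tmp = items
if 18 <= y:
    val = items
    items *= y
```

Transformed code:
val = items
items *= 32 > 36
y = []
for a in base:
    y.append(base + 40)
for items in base:
    val = (34 - base) // (19 >= val)
val += val
process(38)
emit(y)
if items < base >= y:
    record(base)
    tmp = (33 >= 13) // (items + base)
else:
    tmp = items
if 18 <= y:
    val = items
    items *= y

y.append(base + 40)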